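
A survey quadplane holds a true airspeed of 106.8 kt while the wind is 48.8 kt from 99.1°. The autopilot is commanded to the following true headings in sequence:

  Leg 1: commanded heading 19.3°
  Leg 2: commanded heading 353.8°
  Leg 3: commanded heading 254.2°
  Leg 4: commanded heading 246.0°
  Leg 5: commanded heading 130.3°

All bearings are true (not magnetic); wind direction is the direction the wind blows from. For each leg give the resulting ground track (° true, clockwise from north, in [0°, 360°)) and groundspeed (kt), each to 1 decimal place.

Leg 1: heading 19.3°; drift -26.1° → track 353.2°, groundspeed 109.3 kt
Leg 2: heading 353.8°; drift -21.5° → track 332.3°, groundspeed 128.6 kt
Leg 3: heading 254.2°; drift +7.7° → track 261.9°, groundspeed 152.5 kt
Leg 4: heading 246.0°; drift +10.2° → track 256.2°, groundspeed 150.1 kt
Leg 5: heading 130.3°; drift +21.2° → track 151.5°, groundspeed 69.8 kt

Leg 1: track=353.2°, groundspeed=109.3 kt
Leg 2: track=332.3°, groundspeed=128.6 kt
Leg 3: track=261.9°, groundspeed=152.5 kt
Leg 4: track=256.2°, groundspeed=150.1 kt
Leg 5: track=151.5°, groundspeed=69.8 kt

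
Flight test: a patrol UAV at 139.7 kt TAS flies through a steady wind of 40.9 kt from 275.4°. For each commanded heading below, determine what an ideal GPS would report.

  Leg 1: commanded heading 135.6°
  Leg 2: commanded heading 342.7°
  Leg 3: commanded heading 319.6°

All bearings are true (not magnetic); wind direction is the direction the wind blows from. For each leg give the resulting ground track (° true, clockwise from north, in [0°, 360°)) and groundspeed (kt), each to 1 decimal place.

Leg 1: heading 135.6°; drift -8.8° → track 126.8°, groundspeed 173.0 kt
Leg 2: heading 342.7°; drift +16.9° → track 359.6°, groundspeed 129.5 kt
Leg 3: heading 319.6°; drift +14.5° → track 334.1°, groundspeed 114.0 kt

Leg 1: track=126.8°, groundspeed=173.0 kt
Leg 2: track=359.6°, groundspeed=129.5 kt
Leg 3: track=334.1°, groundspeed=114.0 kt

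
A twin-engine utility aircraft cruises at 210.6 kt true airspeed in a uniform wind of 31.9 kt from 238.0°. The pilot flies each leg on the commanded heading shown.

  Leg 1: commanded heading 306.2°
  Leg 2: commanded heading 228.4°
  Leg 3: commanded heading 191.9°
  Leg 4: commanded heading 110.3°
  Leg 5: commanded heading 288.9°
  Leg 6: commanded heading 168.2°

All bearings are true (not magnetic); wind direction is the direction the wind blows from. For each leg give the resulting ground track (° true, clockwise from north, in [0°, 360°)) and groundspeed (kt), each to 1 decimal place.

Leg 1: heading 306.2°; drift +8.5° → track 314.7°, groundspeed 200.9 kt
Leg 2: heading 228.4°; drift -1.7° → track 226.7°, groundspeed 179.2 kt
Leg 3: heading 191.9°; drift -7.0° → track 184.9°, groundspeed 189.9 kt
Leg 4: heading 110.3°; drift -6.3° → track 104.0°, groundspeed 231.5 kt
Leg 5: heading 288.9°; drift +7.4° → track 296.3°, groundspeed 192.1 kt
Leg 6: heading 168.2°; drift -8.5° → track 159.7°, groundspeed 201.8 kt

Leg 1: track=314.7°, groundspeed=200.9 kt
Leg 2: track=226.7°, groundspeed=179.2 kt
Leg 3: track=184.9°, groundspeed=189.9 kt
Leg 4: track=104.0°, groundspeed=231.5 kt
Leg 5: track=296.3°, groundspeed=192.1 kt
Leg 6: track=159.7°, groundspeed=201.8 kt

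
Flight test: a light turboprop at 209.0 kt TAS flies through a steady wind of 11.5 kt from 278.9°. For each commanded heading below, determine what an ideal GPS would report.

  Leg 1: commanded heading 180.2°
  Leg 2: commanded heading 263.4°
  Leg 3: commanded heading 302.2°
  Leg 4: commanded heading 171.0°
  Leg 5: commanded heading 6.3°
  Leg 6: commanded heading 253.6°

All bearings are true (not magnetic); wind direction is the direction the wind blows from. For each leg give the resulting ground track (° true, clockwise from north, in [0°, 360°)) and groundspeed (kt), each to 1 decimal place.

Leg 1: heading 180.2°; drift -3.1° → track 177.1°, groundspeed 211.0 kt
Leg 2: heading 263.4°; drift -0.9° → track 262.5°, groundspeed 197.9 kt
Leg 3: heading 302.2°; drift +1.3° → track 303.5°, groundspeed 198.5 kt
Leg 4: heading 171.0°; drift -2.9° → track 168.1°, groundspeed 212.8 kt
Leg 5: heading 6.3°; drift +3.2° → track 9.5°, groundspeed 208.8 kt
Leg 6: heading 253.6°; drift -1.4° → track 252.2°, groundspeed 198.7 kt

Leg 1: track=177.1°, groundspeed=211.0 kt
Leg 2: track=262.5°, groundspeed=197.9 kt
Leg 3: track=303.5°, groundspeed=198.5 kt
Leg 4: track=168.1°, groundspeed=212.8 kt
Leg 5: track=9.5°, groundspeed=208.8 kt
Leg 6: track=252.2°, groundspeed=198.7 kt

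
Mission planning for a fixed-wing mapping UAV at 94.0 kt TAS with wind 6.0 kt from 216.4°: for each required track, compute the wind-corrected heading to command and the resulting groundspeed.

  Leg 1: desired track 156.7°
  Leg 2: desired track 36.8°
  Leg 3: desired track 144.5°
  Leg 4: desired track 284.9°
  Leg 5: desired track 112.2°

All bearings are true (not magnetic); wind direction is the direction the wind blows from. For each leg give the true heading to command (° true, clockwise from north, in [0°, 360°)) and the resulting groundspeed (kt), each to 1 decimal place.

Leg 1: desired track 156.7°; wind correction +3.2° → command heading 159.9°, groundspeed 90.8 kt
Leg 2: desired track 36.8°; wind correction +0.0° → command heading 36.8°, groundspeed 100.0 kt
Leg 3: desired track 144.5°; wind correction +3.5° → command heading 148.0°, groundspeed 92.0 kt
Leg 4: desired track 284.9°; wind correction -3.4° → command heading 281.5°, groundspeed 91.6 kt
Leg 5: desired track 112.2°; wind correction +3.5° → command heading 115.7°, groundspeed 95.3 kt

Leg 1: heading=159.9°, groundspeed=90.8 kt
Leg 2: heading=36.8°, groundspeed=100.0 kt
Leg 3: heading=148.0°, groundspeed=92.0 kt
Leg 4: heading=281.5°, groundspeed=91.6 kt
Leg 5: heading=115.7°, groundspeed=95.3 kt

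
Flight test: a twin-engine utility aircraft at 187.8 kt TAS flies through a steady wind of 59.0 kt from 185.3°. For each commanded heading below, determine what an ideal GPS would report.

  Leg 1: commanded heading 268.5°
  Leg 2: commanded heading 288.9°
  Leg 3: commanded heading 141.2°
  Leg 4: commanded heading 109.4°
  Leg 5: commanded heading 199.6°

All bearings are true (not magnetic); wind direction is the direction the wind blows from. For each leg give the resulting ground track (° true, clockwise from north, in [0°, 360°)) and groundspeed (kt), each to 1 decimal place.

Leg 1: track=286.5°, groundspeed=190.1 kt
Leg 2: track=304.8°, groundspeed=209.7 kt
Leg 3: track=125.4°, groundspeed=151.1 kt
Leg 4: track=91.1°, groundspeed=182.6 kt
Leg 5: track=206.0°, groundspeed=131.4 kt

Leg 1: heading 268.5°; drift +18.0° → track 286.5°, groundspeed 190.1 kt
Leg 2: heading 288.9°; drift +15.9° → track 304.8°, groundspeed 209.7 kt
Leg 3: heading 141.2°; drift -15.8° → track 125.4°, groundspeed 151.1 kt
Leg 4: heading 109.4°; drift -18.3° → track 91.1°, groundspeed 182.6 kt
Leg 5: heading 199.6°; drift +6.4° → track 206.0°, groundspeed 131.4 kt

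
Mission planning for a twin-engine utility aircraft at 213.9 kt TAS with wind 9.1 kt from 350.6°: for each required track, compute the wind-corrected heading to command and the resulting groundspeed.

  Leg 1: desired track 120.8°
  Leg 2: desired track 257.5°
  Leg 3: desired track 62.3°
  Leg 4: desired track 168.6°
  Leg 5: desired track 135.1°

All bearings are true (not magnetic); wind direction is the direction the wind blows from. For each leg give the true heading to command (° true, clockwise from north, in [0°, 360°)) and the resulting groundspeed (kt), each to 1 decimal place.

Leg 1: heading=118.9°, groundspeed=219.7 kt
Leg 2: heading=259.9°, groundspeed=214.2 kt
Leg 3: heading=60.0°, groundspeed=210.9 kt
Leg 4: heading=168.5°, groundspeed=223.0 kt
Leg 5: heading=133.7°, groundspeed=221.2 kt

Leg 1: desired track 120.8°; wind correction -1.9° → command heading 118.9°, groundspeed 219.7 kt
Leg 2: desired track 257.5°; wind correction +2.4° → command heading 259.9°, groundspeed 214.2 kt
Leg 3: desired track 62.3°; wind correction -2.3° → command heading 60.0°, groundspeed 210.9 kt
Leg 4: desired track 168.6°; wind correction -0.1° → command heading 168.5°, groundspeed 223.0 kt
Leg 5: desired track 135.1°; wind correction -1.4° → command heading 133.7°, groundspeed 221.2 kt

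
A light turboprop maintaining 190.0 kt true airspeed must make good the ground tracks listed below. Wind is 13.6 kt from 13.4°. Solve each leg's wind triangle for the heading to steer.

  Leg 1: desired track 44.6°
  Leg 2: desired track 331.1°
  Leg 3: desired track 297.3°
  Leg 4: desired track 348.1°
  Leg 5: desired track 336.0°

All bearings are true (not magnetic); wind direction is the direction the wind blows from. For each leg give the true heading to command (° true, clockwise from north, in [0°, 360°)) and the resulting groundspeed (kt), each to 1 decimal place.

Leg 1: desired track 44.6°; wind correction -2.1° → command heading 42.5°, groundspeed 178.2 kt
Leg 2: desired track 331.1°; wind correction +2.8° → command heading 333.9°, groundspeed 179.7 kt
Leg 3: desired track 297.3°; wind correction +4.0° → command heading 301.3°, groundspeed 186.3 kt
Leg 4: desired track 348.1°; wind correction +1.8° → command heading 349.9°, groundspeed 177.6 kt
Leg 5: desired track 336.0°; wind correction +2.5° → command heading 338.5°, groundspeed 179.0 kt

Leg 1: heading=42.5°, groundspeed=178.2 kt
Leg 2: heading=333.9°, groundspeed=179.7 kt
Leg 3: heading=301.3°, groundspeed=186.3 kt
Leg 4: heading=349.9°, groundspeed=177.6 kt
Leg 5: heading=338.5°, groundspeed=179.0 kt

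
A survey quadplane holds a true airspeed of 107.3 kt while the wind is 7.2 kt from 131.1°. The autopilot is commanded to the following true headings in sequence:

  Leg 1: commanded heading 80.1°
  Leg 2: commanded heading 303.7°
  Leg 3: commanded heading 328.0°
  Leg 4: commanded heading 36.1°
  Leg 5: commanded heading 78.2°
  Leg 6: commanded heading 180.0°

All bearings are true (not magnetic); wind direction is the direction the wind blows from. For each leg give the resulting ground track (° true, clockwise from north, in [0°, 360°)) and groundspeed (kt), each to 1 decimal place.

Leg 1: track=77.0°, groundspeed=102.9 kt
Leg 2: track=304.2°, groundspeed=114.4 kt
Leg 3: track=326.9°, groundspeed=114.2 kt
Leg 4: track=32.3°, groundspeed=108.2 kt
Leg 5: track=75.0°, groundspeed=103.1 kt
Leg 6: track=183.0°, groundspeed=102.7 kt

Leg 1: heading 80.1°; drift -3.1° → track 77.0°, groundspeed 102.9 kt
Leg 2: heading 303.7°; drift +0.5° → track 304.2°, groundspeed 114.4 kt
Leg 3: heading 328.0°; drift -1.1° → track 326.9°, groundspeed 114.2 kt
Leg 4: heading 36.1°; drift -3.8° → track 32.3°, groundspeed 108.2 kt
Leg 5: heading 78.2°; drift -3.2° → track 75.0°, groundspeed 103.1 kt
Leg 6: heading 180.0°; drift +3.0° → track 183.0°, groundspeed 102.7 kt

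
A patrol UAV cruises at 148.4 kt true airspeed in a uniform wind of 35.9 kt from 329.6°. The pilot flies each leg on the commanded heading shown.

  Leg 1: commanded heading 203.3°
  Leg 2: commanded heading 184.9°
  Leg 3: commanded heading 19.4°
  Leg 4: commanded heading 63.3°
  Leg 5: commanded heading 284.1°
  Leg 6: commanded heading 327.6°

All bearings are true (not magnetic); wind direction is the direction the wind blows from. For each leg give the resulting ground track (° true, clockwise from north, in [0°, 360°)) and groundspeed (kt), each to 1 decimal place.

Leg 1: heading 203.3°; drift -9.7° → track 193.6°, groundspeed 172.1 kt
Leg 2: heading 184.9°; drift -6.7° → track 178.2°, groundspeed 178.9 kt
Leg 3: heading 19.4°; drift +12.4° → track 31.8°, groundspeed 128.2 kt
Leg 4: heading 63.3°; drift +13.4° → track 76.7°, groundspeed 154.9 kt
Leg 5: heading 284.1°; drift -11.7° → track 272.4°, groundspeed 125.9 kt
Leg 6: heading 327.6°; drift -0.6° → track 327.0°, groundspeed 112.5 kt

Leg 1: track=193.6°, groundspeed=172.1 kt
Leg 2: track=178.2°, groundspeed=178.9 kt
Leg 3: track=31.8°, groundspeed=128.2 kt
Leg 4: track=76.7°, groundspeed=154.9 kt
Leg 5: track=272.4°, groundspeed=125.9 kt
Leg 6: track=327.0°, groundspeed=112.5 kt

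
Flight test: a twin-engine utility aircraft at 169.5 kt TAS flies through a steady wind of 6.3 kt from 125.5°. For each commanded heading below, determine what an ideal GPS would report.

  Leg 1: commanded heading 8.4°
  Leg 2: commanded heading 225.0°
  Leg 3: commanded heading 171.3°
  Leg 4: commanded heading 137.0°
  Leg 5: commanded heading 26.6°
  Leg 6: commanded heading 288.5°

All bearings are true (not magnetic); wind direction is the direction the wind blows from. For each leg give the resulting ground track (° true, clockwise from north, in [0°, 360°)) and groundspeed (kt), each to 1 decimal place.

Leg 1: heading 8.4°; drift -1.9° → track 6.5°, groundspeed 172.5 kt
Leg 2: heading 225.0°; drift +2.1° → track 227.1°, groundspeed 170.7 kt
Leg 3: heading 171.3°; drift +1.6° → track 172.9°, groundspeed 165.2 kt
Leg 4: heading 137.0°; drift +0.4° → track 137.4°, groundspeed 163.3 kt
Leg 5: heading 26.6°; drift -2.1° → track 24.5°, groundspeed 170.6 kt
Leg 6: heading 288.5°; drift +0.6° → track 289.1°, groundspeed 175.5 kt

Leg 1: track=6.5°, groundspeed=172.5 kt
Leg 2: track=227.1°, groundspeed=170.7 kt
Leg 3: track=172.9°, groundspeed=165.2 kt
Leg 4: track=137.4°, groundspeed=163.3 kt
Leg 5: track=24.5°, groundspeed=170.6 kt
Leg 6: track=289.1°, groundspeed=175.5 kt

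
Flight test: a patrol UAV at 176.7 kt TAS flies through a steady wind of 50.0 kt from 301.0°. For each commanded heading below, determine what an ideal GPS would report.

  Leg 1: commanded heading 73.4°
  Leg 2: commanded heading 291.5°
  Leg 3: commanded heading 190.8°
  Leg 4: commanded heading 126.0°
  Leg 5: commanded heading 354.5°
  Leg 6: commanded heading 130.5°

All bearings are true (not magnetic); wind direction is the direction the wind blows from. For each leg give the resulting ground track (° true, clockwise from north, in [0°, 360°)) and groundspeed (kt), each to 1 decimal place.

Leg 1: heading 73.4°; drift +10.0° → track 83.4°, groundspeed 213.6 kt
Leg 2: heading 291.5°; drift -3.7° → track 287.8°, groundspeed 127.7 kt
Leg 3: heading 190.8°; drift -13.6° → track 177.2°, groundspeed 199.6 kt
Leg 4: heading 126.0°; drift -1.1° → track 124.9°, groundspeed 226.6 kt
Leg 5: heading 354.5°; drift +15.3° → track 9.8°, groundspeed 152.4 kt
Leg 6: heading 130.5°; drift -2.1° → track 128.4°, groundspeed 226.2 kt

Leg 1: track=83.4°, groundspeed=213.6 kt
Leg 2: track=287.8°, groundspeed=127.7 kt
Leg 3: track=177.2°, groundspeed=199.6 kt
Leg 4: track=124.9°, groundspeed=226.6 kt
Leg 5: track=9.8°, groundspeed=152.4 kt
Leg 6: track=128.4°, groundspeed=226.2 kt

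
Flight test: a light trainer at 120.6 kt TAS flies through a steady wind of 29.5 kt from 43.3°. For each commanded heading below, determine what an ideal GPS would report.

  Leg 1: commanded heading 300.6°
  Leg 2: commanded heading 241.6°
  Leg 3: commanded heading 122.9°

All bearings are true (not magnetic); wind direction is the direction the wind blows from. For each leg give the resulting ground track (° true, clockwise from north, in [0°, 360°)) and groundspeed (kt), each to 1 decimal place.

Leg 1: heading 300.6°; drift -12.8° → track 287.8°, groundspeed 130.3 kt
Leg 2: heading 241.6°; drift -3.6° → track 238.0°, groundspeed 148.9 kt
Leg 3: heading 122.9°; drift +14.1° → track 137.0°, groundspeed 118.9 kt

Leg 1: track=287.8°, groundspeed=130.3 kt
Leg 2: track=238.0°, groundspeed=148.9 kt
Leg 3: track=137.0°, groundspeed=118.9 kt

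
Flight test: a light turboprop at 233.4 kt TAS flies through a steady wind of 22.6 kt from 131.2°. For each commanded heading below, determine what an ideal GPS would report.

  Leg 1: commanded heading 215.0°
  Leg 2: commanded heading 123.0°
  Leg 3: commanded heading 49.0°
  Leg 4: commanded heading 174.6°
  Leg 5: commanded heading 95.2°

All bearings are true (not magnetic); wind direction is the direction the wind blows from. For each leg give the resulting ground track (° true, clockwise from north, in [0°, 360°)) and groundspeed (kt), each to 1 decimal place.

Leg 1: track=220.6°, groundspeed=232.0 kt
Leg 2: track=122.1°, groundspeed=211.1 kt
Leg 3: track=43.4°, groundspeed=231.4 kt
Leg 4: track=178.7°, groundspeed=217.5 kt
Leg 5: track=91.7°, groundspeed=215.5 kt

Leg 1: heading 215.0°; drift +5.6° → track 220.6°, groundspeed 232.0 kt
Leg 2: heading 123.0°; drift -0.9° → track 122.1°, groundspeed 211.1 kt
Leg 3: heading 49.0°; drift -5.6° → track 43.4°, groundspeed 231.4 kt
Leg 4: heading 174.6°; drift +4.1° → track 178.7°, groundspeed 217.5 kt
Leg 5: heading 95.2°; drift -3.5° → track 91.7°, groundspeed 215.5 kt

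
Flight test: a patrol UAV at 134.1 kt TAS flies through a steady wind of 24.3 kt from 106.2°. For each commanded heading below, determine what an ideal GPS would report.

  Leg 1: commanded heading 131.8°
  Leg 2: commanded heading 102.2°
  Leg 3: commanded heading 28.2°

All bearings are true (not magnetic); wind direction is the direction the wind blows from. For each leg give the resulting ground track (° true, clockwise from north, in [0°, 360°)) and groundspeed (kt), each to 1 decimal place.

Leg 1: track=137.1°, groundspeed=112.7 kt
Leg 2: track=101.3°, groundspeed=109.9 kt
Leg 3: track=17.8°, groundspeed=131.2 kt

Leg 1: heading 131.8°; drift +5.3° → track 137.1°, groundspeed 112.7 kt
Leg 2: heading 102.2°; drift -0.9° → track 101.3°, groundspeed 109.9 kt
Leg 3: heading 28.2°; drift -10.4° → track 17.8°, groundspeed 131.2 kt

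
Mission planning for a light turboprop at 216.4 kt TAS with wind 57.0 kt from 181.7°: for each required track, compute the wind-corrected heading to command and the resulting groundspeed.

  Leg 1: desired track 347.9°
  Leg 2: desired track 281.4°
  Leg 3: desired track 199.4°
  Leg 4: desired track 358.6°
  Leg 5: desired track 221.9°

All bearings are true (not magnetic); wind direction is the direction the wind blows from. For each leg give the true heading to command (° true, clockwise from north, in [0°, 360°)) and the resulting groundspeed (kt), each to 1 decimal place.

Leg 1: heading=344.3°, groundspeed=271.3 kt
Leg 2: heading=266.4°, groundspeed=218.6 kt
Leg 3: heading=194.8°, groundspeed=161.4 kt
Leg 4: heading=357.8°, groundspeed=273.3 kt
Leg 5: heading=212.1°, groundspeed=169.7 kt

Leg 1: desired track 347.9°; wind correction -3.6° → command heading 344.3°, groundspeed 271.3 kt
Leg 2: desired track 281.4°; wind correction -15.0° → command heading 266.4°, groundspeed 218.6 kt
Leg 3: desired track 199.4°; wind correction -4.6° → command heading 194.8°, groundspeed 161.4 kt
Leg 4: desired track 358.6°; wind correction -0.8° → command heading 357.8°, groundspeed 273.3 kt
Leg 5: desired track 221.9°; wind correction -9.8° → command heading 212.1°, groundspeed 169.7 kt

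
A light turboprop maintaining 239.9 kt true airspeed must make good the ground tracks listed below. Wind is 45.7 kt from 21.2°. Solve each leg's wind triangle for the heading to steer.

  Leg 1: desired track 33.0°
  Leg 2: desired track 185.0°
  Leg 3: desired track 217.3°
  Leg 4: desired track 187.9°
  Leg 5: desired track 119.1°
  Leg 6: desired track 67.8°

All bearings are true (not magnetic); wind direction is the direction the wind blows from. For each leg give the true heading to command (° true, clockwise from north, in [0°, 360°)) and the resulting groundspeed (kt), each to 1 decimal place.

Leg 1: desired track 33.0°; wind correction -2.2° → command heading 30.8°, groundspeed 195.0 kt
Leg 2: desired track 185.0°; wind correction -3.0° → command heading 182.0°, groundspeed 283.4 kt
Leg 3: desired track 217.3°; wind correction +3.0° → command heading 220.3°, groundspeed 283.5 kt
Leg 4: desired track 187.9°; wind correction -2.5° → command heading 185.4°, groundspeed 284.1 kt
Leg 5: desired track 119.1°; wind correction -10.9° → command heading 108.2°, groundspeed 241.9 kt
Leg 6: desired track 67.8°; wind correction -8.0° → command heading 59.8°, groundspeed 206.2 kt

Leg 1: heading=30.8°, groundspeed=195.0 kt
Leg 2: heading=182.0°, groundspeed=283.4 kt
Leg 3: heading=220.3°, groundspeed=283.5 kt
Leg 4: heading=185.4°, groundspeed=284.1 kt
Leg 5: heading=108.2°, groundspeed=241.9 kt
Leg 6: heading=59.8°, groundspeed=206.2 kt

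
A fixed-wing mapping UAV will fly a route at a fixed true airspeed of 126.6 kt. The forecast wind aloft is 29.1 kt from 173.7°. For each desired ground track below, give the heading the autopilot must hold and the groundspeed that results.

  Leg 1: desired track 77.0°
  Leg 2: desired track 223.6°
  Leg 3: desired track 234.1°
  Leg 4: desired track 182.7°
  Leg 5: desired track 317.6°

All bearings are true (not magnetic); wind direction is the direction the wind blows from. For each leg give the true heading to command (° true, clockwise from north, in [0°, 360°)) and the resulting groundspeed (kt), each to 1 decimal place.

Leg 1: heading=90.2°, groundspeed=126.7 kt
Leg 2: heading=213.5°, groundspeed=105.9 kt
Leg 3: heading=222.6°, groundspeed=109.7 kt
Leg 4: heading=180.6°, groundspeed=97.8 kt
Leg 5: heading=309.8°, groundspeed=148.9 kt

Leg 1: desired track 77.0°; wind correction +13.2° → command heading 90.2°, groundspeed 126.7 kt
Leg 2: desired track 223.6°; wind correction -10.1° → command heading 213.5°, groundspeed 105.9 kt
Leg 3: desired track 234.1°; wind correction -11.5° → command heading 222.6°, groundspeed 109.7 kt
Leg 4: desired track 182.7°; wind correction -2.1° → command heading 180.6°, groundspeed 97.8 kt
Leg 5: desired track 317.6°; wind correction -7.8° → command heading 309.8°, groundspeed 148.9 kt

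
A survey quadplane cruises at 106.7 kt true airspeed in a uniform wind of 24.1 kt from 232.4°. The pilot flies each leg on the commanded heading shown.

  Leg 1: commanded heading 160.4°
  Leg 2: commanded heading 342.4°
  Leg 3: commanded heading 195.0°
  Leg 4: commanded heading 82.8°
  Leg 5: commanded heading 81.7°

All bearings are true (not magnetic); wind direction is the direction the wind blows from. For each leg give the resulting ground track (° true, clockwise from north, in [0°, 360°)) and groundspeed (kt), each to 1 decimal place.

Leg 1: track=147.4°, groundspeed=101.9 kt
Leg 2: track=353.5°, groundspeed=117.2 kt
Leg 3: track=185.5°, groundspeed=88.8 kt
Leg 4: track=77.3°, groundspeed=128.1 kt
Leg 5: track=76.4°, groundspeed=128.3 kt

Leg 1: heading 160.4°; drift -13.0° → track 147.4°, groundspeed 101.9 kt
Leg 2: heading 342.4°; drift +11.1° → track 353.5°, groundspeed 117.2 kt
Leg 3: heading 195.0°; drift -9.5° → track 185.5°, groundspeed 88.8 kt
Leg 4: heading 82.8°; drift -5.5° → track 77.3°, groundspeed 128.1 kt
Leg 5: heading 81.7°; drift -5.3° → track 76.4°, groundspeed 128.3 kt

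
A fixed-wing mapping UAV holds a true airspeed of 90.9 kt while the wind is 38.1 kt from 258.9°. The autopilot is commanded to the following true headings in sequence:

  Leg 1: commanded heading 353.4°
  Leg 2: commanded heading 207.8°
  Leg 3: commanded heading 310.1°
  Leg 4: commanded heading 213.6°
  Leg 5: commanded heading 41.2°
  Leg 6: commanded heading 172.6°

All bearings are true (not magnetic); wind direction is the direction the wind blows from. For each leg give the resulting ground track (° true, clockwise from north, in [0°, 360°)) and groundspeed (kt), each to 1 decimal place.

Leg 1: heading 353.4°; drift +22.0° → track 15.4°, groundspeed 101.3 kt
Leg 2: heading 207.8°; drift -23.9° → track 183.9°, groundspeed 73.2 kt
Leg 3: heading 310.1°; drift +23.9° → track 334.0°, groundspeed 73.3 kt
Leg 4: heading 213.6°; drift -22.9° → track 190.7°, groundspeed 69.6 kt
Leg 5: heading 41.2°; drift +10.9° → track 52.1°, groundspeed 123.3 kt
Leg 6: heading 172.6°; drift -23.3° → track 149.3°, groundspeed 96.3 kt

Leg 1: track=15.4°, groundspeed=101.3 kt
Leg 2: track=183.9°, groundspeed=73.2 kt
Leg 3: track=334.0°, groundspeed=73.3 kt
Leg 4: track=190.7°, groundspeed=69.6 kt
Leg 5: track=52.1°, groundspeed=123.3 kt
Leg 6: track=149.3°, groundspeed=96.3 kt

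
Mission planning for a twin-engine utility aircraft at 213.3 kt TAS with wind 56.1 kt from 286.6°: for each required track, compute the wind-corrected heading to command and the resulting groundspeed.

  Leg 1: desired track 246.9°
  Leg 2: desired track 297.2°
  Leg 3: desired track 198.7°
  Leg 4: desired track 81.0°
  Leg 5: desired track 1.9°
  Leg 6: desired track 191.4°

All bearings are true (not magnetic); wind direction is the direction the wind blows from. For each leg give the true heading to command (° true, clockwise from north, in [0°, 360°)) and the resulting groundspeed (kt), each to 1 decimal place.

Leg 1: desired track 246.9°; wind correction +9.7° → command heading 256.6°, groundspeed 167.1 kt
Leg 2: desired track 297.2°; wind correction -2.8° → command heading 294.4°, groundspeed 157.9 kt
Leg 3: desired track 198.7°; wind correction +15.2° → command heading 213.9°, groundspeed 203.7 kt
Leg 4: desired track 81.0°; wind correction -6.5° → command heading 74.5°, groundspeed 262.5 kt
Leg 5: desired track 1.9°; wind correction -14.7° → command heading 347.2°, groundspeed 192.0 kt
Leg 6: desired track 191.4°; wind correction +15.2° → command heading 206.6°, groundspeed 210.9 kt

Leg 1: heading=256.6°, groundspeed=167.1 kt
Leg 2: heading=294.4°, groundspeed=157.9 kt
Leg 3: heading=213.9°, groundspeed=203.7 kt
Leg 4: heading=74.5°, groundspeed=262.5 kt
Leg 5: heading=347.2°, groundspeed=192.0 kt
Leg 6: heading=206.6°, groundspeed=210.9 kt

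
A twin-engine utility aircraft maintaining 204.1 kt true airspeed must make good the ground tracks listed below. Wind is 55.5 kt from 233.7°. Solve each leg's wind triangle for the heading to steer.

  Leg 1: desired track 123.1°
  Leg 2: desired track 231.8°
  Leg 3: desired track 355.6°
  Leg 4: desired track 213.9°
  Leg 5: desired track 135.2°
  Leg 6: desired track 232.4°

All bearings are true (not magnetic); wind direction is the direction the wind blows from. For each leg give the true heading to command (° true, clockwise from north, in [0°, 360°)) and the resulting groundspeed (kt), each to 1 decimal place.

Leg 1: heading=137.8°, groundspeed=216.9 kt
Leg 2: heading=232.3°, groundspeed=148.6 kt
Leg 3: heading=342.3°, groundspeed=227.9 kt
Leg 4: heading=219.2°, groundspeed=151.0 kt
Leg 5: heading=150.8°, groundspeed=204.8 kt
Leg 6: heading=232.8°, groundspeed=148.6 kt

Leg 1: desired track 123.1°; wind correction +14.7° → command heading 137.8°, groundspeed 216.9 kt
Leg 2: desired track 231.8°; wind correction +0.5° → command heading 232.3°, groundspeed 148.6 kt
Leg 3: desired track 355.6°; wind correction -13.3° → command heading 342.3°, groundspeed 227.9 kt
Leg 4: desired track 213.9°; wind correction +5.3° → command heading 219.2°, groundspeed 151.0 kt
Leg 5: desired track 135.2°; wind correction +15.6° → command heading 150.8°, groundspeed 204.8 kt
Leg 6: desired track 232.4°; wind correction +0.4° → command heading 232.8°, groundspeed 148.6 kt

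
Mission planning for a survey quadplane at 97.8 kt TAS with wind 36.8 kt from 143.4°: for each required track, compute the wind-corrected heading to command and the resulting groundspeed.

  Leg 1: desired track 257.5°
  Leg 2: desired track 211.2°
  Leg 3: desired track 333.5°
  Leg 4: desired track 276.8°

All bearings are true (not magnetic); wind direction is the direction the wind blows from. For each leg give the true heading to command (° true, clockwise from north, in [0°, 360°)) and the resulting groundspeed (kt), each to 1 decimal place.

Leg 1: heading=237.4°, groundspeed=106.9 kt
Leg 2: heading=190.8°, groundspeed=77.8 kt
Leg 3: heading=337.3°, groundspeed=133.8 kt
Leg 4: heading=260.9°, groundspeed=119.4 kt

Leg 1: desired track 257.5°; wind correction -20.1° → command heading 237.4°, groundspeed 106.9 kt
Leg 2: desired track 211.2°; wind correction -20.4° → command heading 190.8°, groundspeed 77.8 kt
Leg 3: desired track 333.5°; wind correction +3.8° → command heading 337.3°, groundspeed 133.8 kt
Leg 4: desired track 276.8°; wind correction -15.9° → command heading 260.9°, groundspeed 119.4 kt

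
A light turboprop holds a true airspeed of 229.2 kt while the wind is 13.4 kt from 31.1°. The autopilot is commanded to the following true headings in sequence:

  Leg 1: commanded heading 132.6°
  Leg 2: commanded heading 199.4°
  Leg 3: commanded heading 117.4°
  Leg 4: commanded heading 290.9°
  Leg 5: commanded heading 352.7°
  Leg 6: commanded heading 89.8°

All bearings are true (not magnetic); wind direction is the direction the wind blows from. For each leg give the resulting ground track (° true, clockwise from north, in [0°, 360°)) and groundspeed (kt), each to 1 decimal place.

Leg 1: track=135.8°, groundspeed=232.2 kt
Leg 2: track=200.0°, groundspeed=242.3 kt
Leg 3: track=120.8°, groundspeed=228.7 kt
Leg 4: track=287.6°, groundspeed=231.9 kt
Leg 5: track=350.5°, groundspeed=218.9 kt
Leg 6: track=92.7°, groundspeed=222.5 kt

Leg 1: heading 132.6°; drift +3.2° → track 135.8°, groundspeed 232.2 kt
Leg 2: heading 199.4°; drift +0.6° → track 200.0°, groundspeed 242.3 kt
Leg 3: heading 117.4°; drift +3.4° → track 120.8°, groundspeed 228.7 kt
Leg 4: heading 290.9°; drift -3.3° → track 287.6°, groundspeed 231.9 kt
Leg 5: heading 352.7°; drift -2.2° → track 350.5°, groundspeed 218.9 kt
Leg 6: heading 89.8°; drift +2.9° → track 92.7°, groundspeed 222.5 kt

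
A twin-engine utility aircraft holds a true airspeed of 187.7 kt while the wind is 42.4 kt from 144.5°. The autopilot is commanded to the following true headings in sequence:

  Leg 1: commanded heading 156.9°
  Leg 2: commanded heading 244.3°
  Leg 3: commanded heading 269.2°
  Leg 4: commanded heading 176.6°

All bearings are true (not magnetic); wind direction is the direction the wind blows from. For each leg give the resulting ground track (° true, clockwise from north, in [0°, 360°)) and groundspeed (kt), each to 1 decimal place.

Leg 1: track=160.5°, groundspeed=146.6 kt
Leg 2: track=256.4°, groundspeed=199.3 kt
Leg 3: track=278.5°, groundspeed=214.7 kt
Leg 4: track=185.0°, groundspeed=153.4 kt

Leg 1: heading 156.9°; drift +3.6° → track 160.5°, groundspeed 146.6 kt
Leg 2: heading 244.3°; drift +12.1° → track 256.4°, groundspeed 199.3 kt
Leg 3: heading 269.2°; drift +9.3° → track 278.5°, groundspeed 214.7 kt
Leg 4: heading 176.6°; drift +8.4° → track 185.0°, groundspeed 153.4 kt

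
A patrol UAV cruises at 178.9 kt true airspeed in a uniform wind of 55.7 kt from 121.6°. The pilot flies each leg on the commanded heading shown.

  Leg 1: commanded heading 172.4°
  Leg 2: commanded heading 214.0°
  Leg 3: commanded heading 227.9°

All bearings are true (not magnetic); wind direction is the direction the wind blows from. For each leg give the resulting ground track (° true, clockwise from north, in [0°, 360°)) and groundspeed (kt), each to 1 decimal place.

Leg 1: heading 172.4°; drift +16.7° → track 189.1°, groundspeed 150.0 kt
Leg 2: heading 214.0°; drift +17.1° → track 231.1°, groundspeed 189.6 kt
Leg 3: heading 227.9°; drift +15.4° → track 243.3°, groundspeed 201.7 kt

Leg 1: track=189.1°, groundspeed=150.0 kt
Leg 2: track=231.1°, groundspeed=189.6 kt
Leg 3: track=243.3°, groundspeed=201.7 kt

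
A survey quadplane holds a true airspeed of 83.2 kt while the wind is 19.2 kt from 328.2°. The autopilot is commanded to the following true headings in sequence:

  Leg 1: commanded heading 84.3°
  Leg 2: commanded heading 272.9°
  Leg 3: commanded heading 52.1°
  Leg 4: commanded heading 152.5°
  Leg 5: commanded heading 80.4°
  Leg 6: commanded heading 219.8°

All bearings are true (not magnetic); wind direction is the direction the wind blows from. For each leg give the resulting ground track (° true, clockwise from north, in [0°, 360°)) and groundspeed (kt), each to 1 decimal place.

Leg 1: heading 84.3°; drift +10.7° → track 95.0°, groundspeed 93.3 kt
Leg 2: heading 272.9°; drift -12.3° → track 260.6°, groundspeed 74.0 kt
Leg 3: heading 52.1°; drift +13.2° → track 65.3°, groundspeed 83.4 kt
Leg 4: heading 152.5°; drift -0.8° → track 151.7°, groundspeed 102.4 kt
Leg 5: heading 80.4°; drift +11.1° → track 91.5°, groundspeed 92.2 kt
Leg 6: heading 219.8°; drift -11.5° → track 208.3°, groundspeed 91.1 kt

Leg 1: track=95.0°, groundspeed=93.3 kt
Leg 2: track=260.6°, groundspeed=74.0 kt
Leg 3: track=65.3°, groundspeed=83.4 kt
Leg 4: track=151.7°, groundspeed=102.4 kt
Leg 5: track=91.5°, groundspeed=92.2 kt
Leg 6: track=208.3°, groundspeed=91.1 kt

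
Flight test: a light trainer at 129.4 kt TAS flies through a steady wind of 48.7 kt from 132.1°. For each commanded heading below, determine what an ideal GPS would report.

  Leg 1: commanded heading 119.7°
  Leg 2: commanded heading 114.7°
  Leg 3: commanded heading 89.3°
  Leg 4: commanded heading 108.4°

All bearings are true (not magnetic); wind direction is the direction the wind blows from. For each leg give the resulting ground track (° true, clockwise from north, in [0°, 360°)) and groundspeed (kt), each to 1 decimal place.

Leg 1: heading 119.7°; drift -7.3° → track 112.4°, groundspeed 82.5 kt
Leg 2: heading 114.7°; drift -10.0° → track 104.7°, groundspeed 84.2 kt
Leg 3: heading 89.3°; drift -19.5° → track 69.8°, groundspeed 99.3 kt
Leg 4: heading 108.4°; drift -13.0° → track 95.4°, groundspeed 87.0 kt

Leg 1: track=112.4°, groundspeed=82.5 kt
Leg 2: track=104.7°, groundspeed=84.2 kt
Leg 3: track=69.8°, groundspeed=99.3 kt
Leg 4: track=95.4°, groundspeed=87.0 kt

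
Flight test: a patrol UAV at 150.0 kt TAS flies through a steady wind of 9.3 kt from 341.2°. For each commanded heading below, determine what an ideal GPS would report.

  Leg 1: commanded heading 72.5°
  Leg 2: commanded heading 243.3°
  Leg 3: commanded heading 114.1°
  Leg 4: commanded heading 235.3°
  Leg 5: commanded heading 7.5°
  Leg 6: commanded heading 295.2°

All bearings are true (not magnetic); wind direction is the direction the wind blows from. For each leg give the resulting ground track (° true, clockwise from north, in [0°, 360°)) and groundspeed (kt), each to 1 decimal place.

Leg 1: track=76.0°, groundspeed=150.5 kt
Leg 2: track=239.8°, groundspeed=151.6 kt
Leg 3: track=116.6°, groundspeed=156.5 kt
Leg 4: track=231.9°, groundspeed=152.8 kt
Leg 5: track=9.2°, groundspeed=141.7 kt
Leg 6: track=292.5°, groundspeed=143.7 kt

Leg 1: heading 72.5°; drift +3.5° → track 76.0°, groundspeed 150.5 kt
Leg 2: heading 243.3°; drift -3.5° → track 239.8°, groundspeed 151.6 kt
Leg 3: heading 114.1°; drift +2.5° → track 116.6°, groundspeed 156.5 kt
Leg 4: heading 235.3°; drift -3.4° → track 231.9°, groundspeed 152.8 kt
Leg 5: heading 7.5°; drift +1.7° → track 9.2°, groundspeed 141.7 kt
Leg 6: heading 295.2°; drift -2.7° → track 292.5°, groundspeed 143.7 kt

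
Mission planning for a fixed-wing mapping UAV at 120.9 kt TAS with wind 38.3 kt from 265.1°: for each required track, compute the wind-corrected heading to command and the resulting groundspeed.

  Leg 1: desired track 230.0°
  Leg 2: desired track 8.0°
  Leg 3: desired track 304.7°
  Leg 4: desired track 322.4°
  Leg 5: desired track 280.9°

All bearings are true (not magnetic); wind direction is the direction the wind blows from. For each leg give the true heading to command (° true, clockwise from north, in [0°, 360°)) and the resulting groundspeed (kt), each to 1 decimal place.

Leg 1: heading=240.5°, groundspeed=87.5 kt
Leg 2: heading=350.0°, groundspeed=123.5 kt
Leg 3: heading=293.1°, groundspeed=88.9 kt
Leg 4: heading=306.9°, groundspeed=95.8 kt
Leg 5: heading=276.0°, groundspeed=83.6 kt

Leg 1: desired track 230.0°; wind correction +10.5° → command heading 240.5°, groundspeed 87.5 kt
Leg 2: desired track 8.0°; wind correction -18.0° → command heading 350.0°, groundspeed 123.5 kt
Leg 3: desired track 304.7°; wind correction -11.6° → command heading 293.1°, groundspeed 88.9 kt
Leg 4: desired track 322.4°; wind correction -15.5° → command heading 306.9°, groundspeed 95.8 kt
Leg 5: desired track 280.9°; wind correction -4.9° → command heading 276.0°, groundspeed 83.6 kt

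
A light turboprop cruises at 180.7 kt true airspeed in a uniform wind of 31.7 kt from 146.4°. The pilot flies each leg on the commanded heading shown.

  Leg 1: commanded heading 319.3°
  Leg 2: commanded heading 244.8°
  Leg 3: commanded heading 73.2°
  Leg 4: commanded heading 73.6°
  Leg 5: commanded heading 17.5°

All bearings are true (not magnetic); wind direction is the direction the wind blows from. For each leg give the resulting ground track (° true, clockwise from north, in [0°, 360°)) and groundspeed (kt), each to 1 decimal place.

Leg 1: track=320.4°, groundspeed=212.2 kt
Leg 2: track=254.4°, groundspeed=188.0 kt
Leg 3: track=63.2°, groundspeed=174.2 kt
Leg 4: track=63.6°, groundspeed=174.0 kt
Leg 5: track=10.5°, groundspeed=202.1 kt

Leg 1: heading 319.3°; drift +1.1° → track 320.4°, groundspeed 212.2 kt
Leg 2: heading 244.8°; drift +9.6° → track 254.4°, groundspeed 188.0 kt
Leg 3: heading 73.2°; drift -10.0° → track 63.2°, groundspeed 174.2 kt
Leg 4: heading 73.6°; drift -10.0° → track 63.6°, groundspeed 174.0 kt
Leg 5: heading 17.5°; drift -7.0° → track 10.5°, groundspeed 202.1 kt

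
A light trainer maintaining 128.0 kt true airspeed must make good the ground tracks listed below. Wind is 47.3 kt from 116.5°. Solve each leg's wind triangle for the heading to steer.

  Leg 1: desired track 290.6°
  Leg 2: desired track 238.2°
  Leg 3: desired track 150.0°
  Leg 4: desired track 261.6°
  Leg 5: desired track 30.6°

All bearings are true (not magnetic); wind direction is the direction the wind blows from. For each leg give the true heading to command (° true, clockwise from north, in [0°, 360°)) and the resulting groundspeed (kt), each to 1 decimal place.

Leg 1: heading=288.4°, groundspeed=175.0 kt
Leg 2: heading=219.9°, groundspeed=146.4 kt
Leg 3: heading=138.2°, groundspeed=85.9 kt
Leg 4: heading=249.4°, groundspeed=163.9 kt
Leg 5: heading=52.2°, groundspeed=115.6 kt

Leg 1: desired track 290.6°; wind correction -2.2° → command heading 288.4°, groundspeed 175.0 kt
Leg 2: desired track 238.2°; wind correction -18.3° → command heading 219.9°, groundspeed 146.4 kt
Leg 3: desired track 150.0°; wind correction -11.8° → command heading 138.2°, groundspeed 85.9 kt
Leg 4: desired track 261.6°; wind correction -12.2° → command heading 249.4°, groundspeed 163.9 kt
Leg 5: desired track 30.6°; wind correction +21.6° → command heading 52.2°, groundspeed 115.6 kt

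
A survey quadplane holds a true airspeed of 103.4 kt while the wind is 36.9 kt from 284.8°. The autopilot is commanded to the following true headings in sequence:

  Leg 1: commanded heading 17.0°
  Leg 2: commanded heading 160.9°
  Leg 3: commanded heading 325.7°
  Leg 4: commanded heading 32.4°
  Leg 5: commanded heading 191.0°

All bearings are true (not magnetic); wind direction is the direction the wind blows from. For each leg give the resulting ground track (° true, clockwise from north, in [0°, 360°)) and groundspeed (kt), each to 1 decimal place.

Leg 1: heading 17.0°; drift +19.4° → track 36.4°, groundspeed 111.1 kt
Leg 2: heading 160.9°; drift -13.9° → track 147.0°, groundspeed 127.7 kt
Leg 3: heading 325.7°; drift +17.7° → track 343.4°, groundspeed 79.3 kt
Leg 4: heading 32.4°; drift +17.1° → track 49.5°, groundspeed 119.8 kt
Leg 5: heading 191.0°; drift -19.2° → track 171.8°, groundspeed 112.1 kt

Leg 1: track=36.4°, groundspeed=111.1 kt
Leg 2: track=147.0°, groundspeed=127.7 kt
Leg 3: track=343.4°, groundspeed=79.3 kt
Leg 4: track=49.5°, groundspeed=119.8 kt
Leg 5: track=171.8°, groundspeed=112.1 kt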